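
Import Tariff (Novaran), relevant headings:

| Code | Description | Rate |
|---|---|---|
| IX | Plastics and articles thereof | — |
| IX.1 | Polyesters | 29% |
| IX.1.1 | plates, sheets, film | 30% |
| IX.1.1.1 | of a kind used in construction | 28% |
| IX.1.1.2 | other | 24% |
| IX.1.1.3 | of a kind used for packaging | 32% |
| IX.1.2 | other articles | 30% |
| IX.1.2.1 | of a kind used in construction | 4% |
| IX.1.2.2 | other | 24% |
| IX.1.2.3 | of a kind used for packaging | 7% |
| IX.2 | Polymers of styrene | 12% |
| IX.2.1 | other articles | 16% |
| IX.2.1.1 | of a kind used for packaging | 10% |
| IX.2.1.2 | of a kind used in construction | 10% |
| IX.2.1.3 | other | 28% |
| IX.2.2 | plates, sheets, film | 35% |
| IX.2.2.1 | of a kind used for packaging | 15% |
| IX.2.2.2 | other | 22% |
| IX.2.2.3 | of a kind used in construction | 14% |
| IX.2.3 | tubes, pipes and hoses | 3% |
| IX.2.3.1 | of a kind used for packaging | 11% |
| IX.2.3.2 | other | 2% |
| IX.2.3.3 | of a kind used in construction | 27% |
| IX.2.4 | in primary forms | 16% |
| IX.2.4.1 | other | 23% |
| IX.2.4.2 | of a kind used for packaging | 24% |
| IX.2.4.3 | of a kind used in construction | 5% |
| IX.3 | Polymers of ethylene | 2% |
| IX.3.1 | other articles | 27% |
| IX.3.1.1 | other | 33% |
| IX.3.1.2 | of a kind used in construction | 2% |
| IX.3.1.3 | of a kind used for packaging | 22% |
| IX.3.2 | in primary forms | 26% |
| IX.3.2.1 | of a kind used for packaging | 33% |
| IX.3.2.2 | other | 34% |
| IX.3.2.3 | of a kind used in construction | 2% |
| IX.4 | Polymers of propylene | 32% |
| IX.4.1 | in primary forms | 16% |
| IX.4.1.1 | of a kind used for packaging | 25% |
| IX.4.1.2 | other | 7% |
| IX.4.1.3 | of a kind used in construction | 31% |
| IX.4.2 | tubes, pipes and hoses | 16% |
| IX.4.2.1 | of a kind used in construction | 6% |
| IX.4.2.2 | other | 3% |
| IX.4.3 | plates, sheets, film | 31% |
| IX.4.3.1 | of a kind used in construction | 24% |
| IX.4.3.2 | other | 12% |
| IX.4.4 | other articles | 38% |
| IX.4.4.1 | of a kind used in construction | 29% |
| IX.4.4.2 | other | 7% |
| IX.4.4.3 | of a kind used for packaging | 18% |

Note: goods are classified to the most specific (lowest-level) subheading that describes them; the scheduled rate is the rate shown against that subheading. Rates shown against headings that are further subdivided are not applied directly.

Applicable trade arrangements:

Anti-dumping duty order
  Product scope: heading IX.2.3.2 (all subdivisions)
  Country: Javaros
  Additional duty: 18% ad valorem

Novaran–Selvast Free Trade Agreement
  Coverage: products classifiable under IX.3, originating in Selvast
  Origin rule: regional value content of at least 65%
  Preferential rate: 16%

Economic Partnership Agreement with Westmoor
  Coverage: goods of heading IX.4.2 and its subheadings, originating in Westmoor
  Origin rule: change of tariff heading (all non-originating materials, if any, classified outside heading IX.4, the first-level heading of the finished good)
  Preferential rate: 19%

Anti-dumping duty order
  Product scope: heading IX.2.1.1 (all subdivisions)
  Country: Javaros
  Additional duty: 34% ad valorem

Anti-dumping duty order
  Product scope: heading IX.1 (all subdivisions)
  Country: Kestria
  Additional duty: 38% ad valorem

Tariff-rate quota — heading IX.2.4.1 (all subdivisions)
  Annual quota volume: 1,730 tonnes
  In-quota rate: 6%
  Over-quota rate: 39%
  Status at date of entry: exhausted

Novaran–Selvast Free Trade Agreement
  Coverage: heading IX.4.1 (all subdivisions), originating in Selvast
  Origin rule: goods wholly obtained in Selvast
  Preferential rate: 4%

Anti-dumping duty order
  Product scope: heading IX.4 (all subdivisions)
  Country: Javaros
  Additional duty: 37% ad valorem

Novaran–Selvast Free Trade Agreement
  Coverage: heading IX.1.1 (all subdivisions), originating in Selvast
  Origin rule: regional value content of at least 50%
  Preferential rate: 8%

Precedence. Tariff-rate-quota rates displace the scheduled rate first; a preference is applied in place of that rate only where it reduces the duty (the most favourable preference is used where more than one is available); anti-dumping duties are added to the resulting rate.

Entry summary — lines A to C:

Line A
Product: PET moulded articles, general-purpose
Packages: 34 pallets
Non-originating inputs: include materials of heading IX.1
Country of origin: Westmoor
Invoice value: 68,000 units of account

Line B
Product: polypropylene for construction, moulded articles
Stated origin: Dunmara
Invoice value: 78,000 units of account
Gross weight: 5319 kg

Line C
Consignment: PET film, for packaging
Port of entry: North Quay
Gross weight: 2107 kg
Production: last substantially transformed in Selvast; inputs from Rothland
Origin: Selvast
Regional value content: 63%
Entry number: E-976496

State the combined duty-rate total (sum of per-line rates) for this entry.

61%

Line A: PET → IX.1; moulded articles → IX.1.2; general-purpose → IX.1.2.2. Scheduled 24%. Westmoor agreement on IX.4.2: IX.1.2.2 not covered. → 24%.
Line B: polypropylene → IX.4; moulded articles → IX.4.4; for construction → IX.4.4.1. Scheduled 29%. No special measure applies. → 29%.
Line C: PET → IX.1; film → IX.1.1; for packaging → IX.1.1.3. Scheduled 32%. Selvast agreement on IX.3: IX.1.1.3 not covered; Selvast agreement on IX.4.1: IX.1.1.3 not covered; Selvast agreement on IX.1.1: RVC ≥ 50% → 8% available; preferential 8%. → 8%.
Sum: 24% + 29% + 8% = 61%.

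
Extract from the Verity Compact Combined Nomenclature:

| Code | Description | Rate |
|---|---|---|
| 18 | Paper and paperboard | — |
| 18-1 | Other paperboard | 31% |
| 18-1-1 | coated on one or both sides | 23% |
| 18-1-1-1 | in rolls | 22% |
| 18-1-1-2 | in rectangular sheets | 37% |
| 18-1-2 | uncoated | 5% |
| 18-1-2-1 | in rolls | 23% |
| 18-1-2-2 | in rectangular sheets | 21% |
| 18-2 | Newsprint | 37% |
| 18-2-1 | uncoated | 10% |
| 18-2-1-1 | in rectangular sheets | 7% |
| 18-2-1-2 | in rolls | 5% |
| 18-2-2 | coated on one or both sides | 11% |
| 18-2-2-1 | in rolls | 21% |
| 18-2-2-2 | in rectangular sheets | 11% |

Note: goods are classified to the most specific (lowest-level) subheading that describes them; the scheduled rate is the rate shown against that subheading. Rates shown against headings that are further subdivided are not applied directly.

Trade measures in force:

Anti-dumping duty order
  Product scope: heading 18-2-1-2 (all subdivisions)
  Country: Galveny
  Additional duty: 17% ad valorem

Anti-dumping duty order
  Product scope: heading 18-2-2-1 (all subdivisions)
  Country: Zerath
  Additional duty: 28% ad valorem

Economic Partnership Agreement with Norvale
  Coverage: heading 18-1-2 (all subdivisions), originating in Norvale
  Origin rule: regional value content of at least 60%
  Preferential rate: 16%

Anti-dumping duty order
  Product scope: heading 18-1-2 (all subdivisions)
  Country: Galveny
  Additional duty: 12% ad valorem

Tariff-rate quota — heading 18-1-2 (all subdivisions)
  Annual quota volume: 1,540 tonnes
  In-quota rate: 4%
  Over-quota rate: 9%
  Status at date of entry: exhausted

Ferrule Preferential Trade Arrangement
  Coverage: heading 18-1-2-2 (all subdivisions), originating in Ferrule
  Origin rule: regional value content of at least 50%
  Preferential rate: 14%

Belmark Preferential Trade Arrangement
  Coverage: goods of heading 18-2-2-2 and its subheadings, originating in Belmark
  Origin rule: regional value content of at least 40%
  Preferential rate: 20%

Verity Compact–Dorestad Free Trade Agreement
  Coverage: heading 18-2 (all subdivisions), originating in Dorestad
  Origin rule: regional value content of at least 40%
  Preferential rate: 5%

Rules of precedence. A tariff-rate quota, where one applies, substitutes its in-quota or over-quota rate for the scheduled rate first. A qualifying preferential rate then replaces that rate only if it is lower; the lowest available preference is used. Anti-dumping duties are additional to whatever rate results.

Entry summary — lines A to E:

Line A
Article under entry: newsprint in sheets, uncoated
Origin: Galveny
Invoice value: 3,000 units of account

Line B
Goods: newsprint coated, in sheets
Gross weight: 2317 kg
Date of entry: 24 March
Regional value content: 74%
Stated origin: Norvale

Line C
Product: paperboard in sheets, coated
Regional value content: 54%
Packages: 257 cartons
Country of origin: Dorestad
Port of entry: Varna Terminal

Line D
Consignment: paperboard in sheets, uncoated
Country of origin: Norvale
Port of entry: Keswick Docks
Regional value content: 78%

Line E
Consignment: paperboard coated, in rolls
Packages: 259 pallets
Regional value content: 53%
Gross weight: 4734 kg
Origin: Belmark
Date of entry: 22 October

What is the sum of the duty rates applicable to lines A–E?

86%

Line A: newsprint → 18-2; uncoated → 18-2-1; in sheets → 18-2-1-1. Scheduled 7%. No special measure applies. → 7%.
Line B: newsprint → 18-2; coated → 18-2-2; in sheets → 18-2-2-2. Scheduled 11%. Norvale agreement on 18-1-2: 18-2-2-2 not covered. → 11%.
Line C: paperboard → 18-1; coated → 18-1-1; in sheets → 18-1-1-2. Scheduled 37%. Dorestad agreement on 18-2: 18-1-1-2 not covered. → 37%.
Line D: paperboard → 18-1; uncoated → 18-1-2; in sheets → 18-1-2-2. Scheduled 21%. quota on 18-1-2 exhausted → over-quota 9%; Norvale agreement on 18-1-2: RVC ≥ 60% → 16% available; preference 16% not lower than 9% → no reduction. → 9%.
Line E: paperboard → 18-1; coated → 18-1-1; in rolls → 18-1-1-1. Scheduled 22%. Belmark agreement on 18-2-2-2: 18-1-1-1 not covered. → 22%.
Sum: 7% + 11% + 37% + 9% + 22% = 86%.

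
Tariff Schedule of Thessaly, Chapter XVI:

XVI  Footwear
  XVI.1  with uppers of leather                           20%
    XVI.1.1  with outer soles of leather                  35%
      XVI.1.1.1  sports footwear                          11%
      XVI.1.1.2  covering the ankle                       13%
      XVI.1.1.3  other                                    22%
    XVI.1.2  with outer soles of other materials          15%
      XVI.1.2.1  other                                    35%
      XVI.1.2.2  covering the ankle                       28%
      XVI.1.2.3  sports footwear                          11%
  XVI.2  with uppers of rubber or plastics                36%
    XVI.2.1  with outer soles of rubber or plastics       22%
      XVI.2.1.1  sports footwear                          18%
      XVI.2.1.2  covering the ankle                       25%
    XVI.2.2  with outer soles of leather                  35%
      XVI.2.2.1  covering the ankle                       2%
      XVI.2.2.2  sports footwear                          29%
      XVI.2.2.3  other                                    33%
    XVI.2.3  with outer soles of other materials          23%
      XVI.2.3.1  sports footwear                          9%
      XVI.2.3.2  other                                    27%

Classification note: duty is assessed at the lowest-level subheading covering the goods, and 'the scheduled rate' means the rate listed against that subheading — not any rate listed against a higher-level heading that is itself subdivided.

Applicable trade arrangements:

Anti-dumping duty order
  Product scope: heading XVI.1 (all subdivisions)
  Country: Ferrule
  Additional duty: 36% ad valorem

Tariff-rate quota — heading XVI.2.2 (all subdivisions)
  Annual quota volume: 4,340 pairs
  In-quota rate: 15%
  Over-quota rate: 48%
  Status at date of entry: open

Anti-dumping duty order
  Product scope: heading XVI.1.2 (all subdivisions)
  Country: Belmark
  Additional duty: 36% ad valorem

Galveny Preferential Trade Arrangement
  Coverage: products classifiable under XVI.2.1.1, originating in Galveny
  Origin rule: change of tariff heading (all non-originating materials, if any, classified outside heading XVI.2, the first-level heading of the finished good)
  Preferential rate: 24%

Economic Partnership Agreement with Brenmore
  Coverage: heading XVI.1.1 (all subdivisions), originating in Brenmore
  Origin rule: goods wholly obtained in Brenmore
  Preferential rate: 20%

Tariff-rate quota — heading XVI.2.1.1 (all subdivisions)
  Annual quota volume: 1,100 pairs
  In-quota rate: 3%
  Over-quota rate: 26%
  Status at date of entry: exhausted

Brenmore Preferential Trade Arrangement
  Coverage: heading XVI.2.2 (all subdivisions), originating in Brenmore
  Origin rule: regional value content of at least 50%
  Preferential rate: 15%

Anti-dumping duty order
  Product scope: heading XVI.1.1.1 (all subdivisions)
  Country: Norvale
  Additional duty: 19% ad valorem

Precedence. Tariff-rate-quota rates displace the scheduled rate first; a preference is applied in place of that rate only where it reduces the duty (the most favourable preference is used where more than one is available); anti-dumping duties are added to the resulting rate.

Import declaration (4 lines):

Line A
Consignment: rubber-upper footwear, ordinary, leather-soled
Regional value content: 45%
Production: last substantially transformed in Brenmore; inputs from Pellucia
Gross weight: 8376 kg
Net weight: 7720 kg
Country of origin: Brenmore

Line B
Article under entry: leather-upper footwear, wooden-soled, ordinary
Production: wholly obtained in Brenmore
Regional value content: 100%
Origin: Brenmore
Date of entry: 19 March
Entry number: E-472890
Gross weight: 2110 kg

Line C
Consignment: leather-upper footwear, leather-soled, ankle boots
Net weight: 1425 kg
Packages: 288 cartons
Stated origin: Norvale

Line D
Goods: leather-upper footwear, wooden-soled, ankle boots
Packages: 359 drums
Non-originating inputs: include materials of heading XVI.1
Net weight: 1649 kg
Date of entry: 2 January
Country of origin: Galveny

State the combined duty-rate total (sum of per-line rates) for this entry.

Line A: rubber-upper → XVI.2; leather-soled → XVI.2.2; ordinary → XVI.2.2.3. Scheduled 33%. quota on XVI.2.2 open → in-quota 15%; Brenmore agreement on XVI.1.1: XVI.2.2.3 not covered; Brenmore agreement on XVI.2.2: RVC < 50%. → 15%.
Line B: leather-upper → XVI.1; wooden-soled → XVI.1.2; ordinary → XVI.1.2.1. Scheduled 35%. Brenmore agreement on XVI.1.1: XVI.1.2.1 not covered; Brenmore agreement on XVI.2.2: XVI.1.2.1 not covered. → 35%.
Line C: leather-upper → XVI.1; leather-soled → XVI.1.1; ankle boots → XVI.1.1.2. Scheduled 13%. No special measure applies. → 13%.
Line D: leather-upper → XVI.1; wooden-soled → XVI.1.2; ankle boots → XVI.1.2.2. Scheduled 28%. Galveny agreement on XVI.2.1.1: XVI.1.2.2 not covered. → 28%.
Sum: 15% + 35% + 13% + 28% = 91%.

91%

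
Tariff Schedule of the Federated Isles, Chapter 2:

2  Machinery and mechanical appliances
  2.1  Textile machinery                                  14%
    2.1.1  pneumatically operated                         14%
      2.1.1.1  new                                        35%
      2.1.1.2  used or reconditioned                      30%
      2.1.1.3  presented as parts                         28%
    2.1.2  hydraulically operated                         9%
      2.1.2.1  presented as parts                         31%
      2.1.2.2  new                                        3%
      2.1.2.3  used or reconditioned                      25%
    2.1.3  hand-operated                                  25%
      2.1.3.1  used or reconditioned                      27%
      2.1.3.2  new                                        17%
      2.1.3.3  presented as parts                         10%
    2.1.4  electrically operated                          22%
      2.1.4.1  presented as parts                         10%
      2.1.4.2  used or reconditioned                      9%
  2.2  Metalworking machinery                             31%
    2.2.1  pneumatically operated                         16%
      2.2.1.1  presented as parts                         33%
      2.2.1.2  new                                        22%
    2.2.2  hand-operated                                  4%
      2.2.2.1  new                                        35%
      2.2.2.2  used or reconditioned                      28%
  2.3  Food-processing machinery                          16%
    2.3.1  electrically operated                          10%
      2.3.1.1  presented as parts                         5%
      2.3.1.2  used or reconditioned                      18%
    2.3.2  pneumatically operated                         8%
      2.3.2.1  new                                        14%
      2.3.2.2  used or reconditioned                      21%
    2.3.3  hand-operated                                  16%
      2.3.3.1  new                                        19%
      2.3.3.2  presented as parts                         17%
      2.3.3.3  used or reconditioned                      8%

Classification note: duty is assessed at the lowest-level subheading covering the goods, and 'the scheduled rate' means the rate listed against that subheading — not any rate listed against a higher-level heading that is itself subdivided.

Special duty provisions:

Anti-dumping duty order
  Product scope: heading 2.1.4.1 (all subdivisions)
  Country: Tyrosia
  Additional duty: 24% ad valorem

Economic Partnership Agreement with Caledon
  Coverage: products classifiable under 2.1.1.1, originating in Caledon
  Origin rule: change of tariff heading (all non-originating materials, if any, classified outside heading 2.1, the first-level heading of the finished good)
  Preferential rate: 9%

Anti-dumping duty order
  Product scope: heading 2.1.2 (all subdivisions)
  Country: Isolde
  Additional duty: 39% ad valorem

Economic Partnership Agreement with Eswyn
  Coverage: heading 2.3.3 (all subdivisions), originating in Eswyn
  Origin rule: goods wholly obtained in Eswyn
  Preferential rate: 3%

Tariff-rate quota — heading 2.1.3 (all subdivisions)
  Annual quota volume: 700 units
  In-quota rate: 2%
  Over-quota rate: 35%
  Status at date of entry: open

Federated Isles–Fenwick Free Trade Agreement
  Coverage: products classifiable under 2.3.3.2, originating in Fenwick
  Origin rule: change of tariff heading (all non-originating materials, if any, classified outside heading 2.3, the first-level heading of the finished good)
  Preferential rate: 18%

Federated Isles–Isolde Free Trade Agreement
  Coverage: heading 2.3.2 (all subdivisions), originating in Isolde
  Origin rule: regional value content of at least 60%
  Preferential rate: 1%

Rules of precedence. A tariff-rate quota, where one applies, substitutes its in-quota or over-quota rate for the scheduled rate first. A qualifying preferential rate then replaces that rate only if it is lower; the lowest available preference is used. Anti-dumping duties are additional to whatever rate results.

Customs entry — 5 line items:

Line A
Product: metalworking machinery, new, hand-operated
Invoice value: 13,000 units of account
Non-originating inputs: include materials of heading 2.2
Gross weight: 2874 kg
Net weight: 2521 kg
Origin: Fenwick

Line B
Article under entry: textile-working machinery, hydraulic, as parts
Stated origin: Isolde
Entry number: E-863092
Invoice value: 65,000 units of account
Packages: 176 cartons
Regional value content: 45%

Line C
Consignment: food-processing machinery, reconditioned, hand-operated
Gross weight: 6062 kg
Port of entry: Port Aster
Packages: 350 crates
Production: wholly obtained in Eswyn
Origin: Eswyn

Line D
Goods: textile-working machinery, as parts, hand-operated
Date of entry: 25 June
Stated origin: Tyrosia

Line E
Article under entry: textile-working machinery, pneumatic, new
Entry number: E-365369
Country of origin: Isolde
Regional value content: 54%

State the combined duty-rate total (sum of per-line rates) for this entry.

Line A: metalworking → 2.2; hand-operated → 2.2.2; new → 2.2.2.1. Scheduled 35%. Fenwick agreement on 2.3.3.2: 2.2.2.1 not covered. → 35%.
Line B: textile-working → 2.1; hydraulic → 2.1.2; as parts → 2.1.2.1. Scheduled 31%. Isolde agreement on 2.3.2: 2.1.2.1 not covered; anti-dumping (Isolde, 2.1.2): +39%; total 31% + 39% = 70%. → 70%.
Line C: food-processing → 2.3; hand-operated → 2.3.3; reconditioned → 2.3.3.3. Scheduled 8%. Eswyn agreement on 2.3.3: wholly obtained → 3% available; preferential 3%. → 3%.
Line D: textile-working → 2.1; hand-operated → 2.1.3; as parts → 2.1.3.3. Scheduled 10%. quota on 2.1.3 open → in-quota 2%. → 2%.
Line E: textile-working → 2.1; pneumatic → 2.1.1; new → 2.1.1.1. Scheduled 35%. Isolde agreement on 2.3.2: 2.1.1.1 not covered. → 35%.
Sum: 35% + 70% + 3% + 2% + 35% = 145%.

145%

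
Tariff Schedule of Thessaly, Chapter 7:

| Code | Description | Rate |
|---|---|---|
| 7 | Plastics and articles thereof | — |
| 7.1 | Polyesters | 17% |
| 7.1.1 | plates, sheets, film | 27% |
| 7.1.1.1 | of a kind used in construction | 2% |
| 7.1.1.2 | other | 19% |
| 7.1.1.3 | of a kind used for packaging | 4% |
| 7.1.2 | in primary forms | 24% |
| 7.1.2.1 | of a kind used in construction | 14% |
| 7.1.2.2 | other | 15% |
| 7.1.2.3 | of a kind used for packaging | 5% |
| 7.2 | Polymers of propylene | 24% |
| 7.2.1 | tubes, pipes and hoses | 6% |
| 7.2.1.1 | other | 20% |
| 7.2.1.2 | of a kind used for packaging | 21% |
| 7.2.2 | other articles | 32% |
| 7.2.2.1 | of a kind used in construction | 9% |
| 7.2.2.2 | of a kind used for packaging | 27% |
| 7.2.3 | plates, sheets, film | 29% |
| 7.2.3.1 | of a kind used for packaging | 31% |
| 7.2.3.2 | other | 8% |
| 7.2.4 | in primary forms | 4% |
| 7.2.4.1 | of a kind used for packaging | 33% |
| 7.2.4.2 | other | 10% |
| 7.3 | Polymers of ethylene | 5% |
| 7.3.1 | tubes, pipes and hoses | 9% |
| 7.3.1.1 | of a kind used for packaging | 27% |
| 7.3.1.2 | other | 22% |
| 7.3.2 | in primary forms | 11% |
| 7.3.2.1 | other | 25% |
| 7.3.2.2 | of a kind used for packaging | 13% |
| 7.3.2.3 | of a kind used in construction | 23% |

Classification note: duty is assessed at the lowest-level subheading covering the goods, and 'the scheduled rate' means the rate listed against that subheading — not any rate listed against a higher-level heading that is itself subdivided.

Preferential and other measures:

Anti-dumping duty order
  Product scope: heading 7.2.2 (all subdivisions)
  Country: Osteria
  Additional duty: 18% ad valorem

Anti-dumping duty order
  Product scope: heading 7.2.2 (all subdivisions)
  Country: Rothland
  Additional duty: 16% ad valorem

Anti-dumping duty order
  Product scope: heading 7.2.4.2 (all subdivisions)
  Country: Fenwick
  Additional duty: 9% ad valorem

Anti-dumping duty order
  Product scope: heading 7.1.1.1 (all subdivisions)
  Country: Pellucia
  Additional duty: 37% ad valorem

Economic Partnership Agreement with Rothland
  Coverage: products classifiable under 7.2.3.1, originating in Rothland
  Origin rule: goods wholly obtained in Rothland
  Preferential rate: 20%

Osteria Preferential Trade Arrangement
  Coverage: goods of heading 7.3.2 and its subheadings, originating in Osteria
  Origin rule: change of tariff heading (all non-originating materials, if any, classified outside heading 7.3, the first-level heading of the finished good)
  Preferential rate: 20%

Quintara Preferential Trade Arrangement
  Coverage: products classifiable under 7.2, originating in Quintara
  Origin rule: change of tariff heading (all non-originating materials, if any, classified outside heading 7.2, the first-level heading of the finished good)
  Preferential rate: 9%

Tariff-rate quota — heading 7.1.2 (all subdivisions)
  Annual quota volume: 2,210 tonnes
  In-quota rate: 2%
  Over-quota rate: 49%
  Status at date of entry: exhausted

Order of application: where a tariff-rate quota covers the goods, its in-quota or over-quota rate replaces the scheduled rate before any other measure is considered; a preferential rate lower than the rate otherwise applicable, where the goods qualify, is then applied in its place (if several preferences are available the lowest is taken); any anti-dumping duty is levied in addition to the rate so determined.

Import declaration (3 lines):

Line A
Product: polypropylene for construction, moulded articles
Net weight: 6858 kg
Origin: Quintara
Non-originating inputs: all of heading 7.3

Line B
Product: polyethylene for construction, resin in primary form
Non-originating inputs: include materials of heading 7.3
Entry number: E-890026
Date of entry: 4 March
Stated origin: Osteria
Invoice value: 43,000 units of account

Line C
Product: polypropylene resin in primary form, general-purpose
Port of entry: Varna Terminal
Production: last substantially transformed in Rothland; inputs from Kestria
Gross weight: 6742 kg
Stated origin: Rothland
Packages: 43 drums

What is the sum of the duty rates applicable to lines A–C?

42%

Line A: polypropylene → 7.2; moulded articles → 7.2.2; for construction → 7.2.2.1. Scheduled 9%. Quintara agreement on 7.2: CTH met → 9% available; preference 9% not lower than 9% → no reduction. → 9%.
Line B: polyethylene → 7.3; resin in primary form → 7.3.2; for construction → 7.3.2.3. Scheduled 23%. Osteria agreement on 7.3.2: CTH not met. → 23%.
Line C: polypropylene → 7.2; resin in primary form → 7.2.4; general-purpose → 7.2.4.2. Scheduled 10%. Rothland agreement on 7.2.3.1: 7.2.4.2 not covered. → 10%.
Sum: 9% + 23% + 10% = 42%.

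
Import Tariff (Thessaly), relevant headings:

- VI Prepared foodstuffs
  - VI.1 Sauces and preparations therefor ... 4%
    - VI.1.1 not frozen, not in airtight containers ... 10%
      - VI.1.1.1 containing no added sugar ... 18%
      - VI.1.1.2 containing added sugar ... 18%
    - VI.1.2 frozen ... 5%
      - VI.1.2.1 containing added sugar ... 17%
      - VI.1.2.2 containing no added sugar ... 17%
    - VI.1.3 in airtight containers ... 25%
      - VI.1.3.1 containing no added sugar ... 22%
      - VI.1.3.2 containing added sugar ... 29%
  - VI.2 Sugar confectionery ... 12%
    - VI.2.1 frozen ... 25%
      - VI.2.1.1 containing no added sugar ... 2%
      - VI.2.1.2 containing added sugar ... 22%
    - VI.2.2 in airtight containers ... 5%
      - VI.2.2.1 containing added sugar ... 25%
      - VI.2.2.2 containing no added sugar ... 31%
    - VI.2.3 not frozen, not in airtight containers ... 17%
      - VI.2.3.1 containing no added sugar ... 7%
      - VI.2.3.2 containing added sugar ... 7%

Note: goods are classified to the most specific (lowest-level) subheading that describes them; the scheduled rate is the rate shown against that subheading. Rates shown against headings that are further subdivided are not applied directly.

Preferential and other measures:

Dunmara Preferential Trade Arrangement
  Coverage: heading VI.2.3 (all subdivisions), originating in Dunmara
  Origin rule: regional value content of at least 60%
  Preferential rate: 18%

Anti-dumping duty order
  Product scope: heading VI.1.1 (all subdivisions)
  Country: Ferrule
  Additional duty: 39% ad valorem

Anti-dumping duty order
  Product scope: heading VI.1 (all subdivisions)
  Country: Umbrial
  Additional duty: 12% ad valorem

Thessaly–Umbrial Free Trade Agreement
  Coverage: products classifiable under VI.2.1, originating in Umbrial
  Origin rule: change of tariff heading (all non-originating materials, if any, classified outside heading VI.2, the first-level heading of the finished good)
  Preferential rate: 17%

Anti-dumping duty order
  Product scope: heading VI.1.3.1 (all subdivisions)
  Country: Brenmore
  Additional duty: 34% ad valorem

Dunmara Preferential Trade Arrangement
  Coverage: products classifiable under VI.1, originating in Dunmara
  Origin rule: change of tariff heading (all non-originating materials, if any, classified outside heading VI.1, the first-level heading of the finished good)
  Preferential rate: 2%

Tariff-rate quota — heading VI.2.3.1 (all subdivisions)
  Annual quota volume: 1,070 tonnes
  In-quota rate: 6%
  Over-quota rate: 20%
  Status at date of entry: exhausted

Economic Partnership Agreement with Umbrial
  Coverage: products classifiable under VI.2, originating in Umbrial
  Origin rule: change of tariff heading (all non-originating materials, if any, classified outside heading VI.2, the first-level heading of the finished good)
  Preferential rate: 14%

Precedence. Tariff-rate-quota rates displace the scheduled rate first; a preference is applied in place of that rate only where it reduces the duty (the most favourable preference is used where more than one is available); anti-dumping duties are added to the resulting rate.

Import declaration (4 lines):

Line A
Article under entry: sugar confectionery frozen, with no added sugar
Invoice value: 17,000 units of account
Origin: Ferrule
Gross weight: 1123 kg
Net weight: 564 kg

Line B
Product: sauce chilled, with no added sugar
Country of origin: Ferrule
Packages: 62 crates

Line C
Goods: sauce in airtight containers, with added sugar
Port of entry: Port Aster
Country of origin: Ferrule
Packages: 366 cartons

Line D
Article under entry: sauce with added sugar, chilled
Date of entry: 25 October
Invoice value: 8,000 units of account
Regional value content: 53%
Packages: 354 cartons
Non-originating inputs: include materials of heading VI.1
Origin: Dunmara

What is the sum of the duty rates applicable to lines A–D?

106%

Line A: sugar confectionery → VI.2; frozen → VI.2.1; with no added sugar → VI.2.1.1. Scheduled 2%. No special measure applies. → 2%.
Line B: sauce → VI.1; chilled → VI.1.1; with no added sugar → VI.1.1.1. Scheduled 18%. anti-dumping (Ferrule, VI.1.1): +39%; total 18% + 39% = 57%. → 57%.
Line C: sauce → VI.1; in airtight containers → VI.1.3; with added sugar → VI.1.3.2. Scheduled 29%. No special measure applies. → 29%.
Line D: sauce → VI.1; chilled → VI.1.1; with added sugar → VI.1.1.2. Scheduled 18%. Dunmara agreement on VI.2.3: VI.1.1.2 not covered; Dunmara agreement on VI.1: CTH not met. → 18%.
Sum: 2% + 57% + 29% + 18% = 106%.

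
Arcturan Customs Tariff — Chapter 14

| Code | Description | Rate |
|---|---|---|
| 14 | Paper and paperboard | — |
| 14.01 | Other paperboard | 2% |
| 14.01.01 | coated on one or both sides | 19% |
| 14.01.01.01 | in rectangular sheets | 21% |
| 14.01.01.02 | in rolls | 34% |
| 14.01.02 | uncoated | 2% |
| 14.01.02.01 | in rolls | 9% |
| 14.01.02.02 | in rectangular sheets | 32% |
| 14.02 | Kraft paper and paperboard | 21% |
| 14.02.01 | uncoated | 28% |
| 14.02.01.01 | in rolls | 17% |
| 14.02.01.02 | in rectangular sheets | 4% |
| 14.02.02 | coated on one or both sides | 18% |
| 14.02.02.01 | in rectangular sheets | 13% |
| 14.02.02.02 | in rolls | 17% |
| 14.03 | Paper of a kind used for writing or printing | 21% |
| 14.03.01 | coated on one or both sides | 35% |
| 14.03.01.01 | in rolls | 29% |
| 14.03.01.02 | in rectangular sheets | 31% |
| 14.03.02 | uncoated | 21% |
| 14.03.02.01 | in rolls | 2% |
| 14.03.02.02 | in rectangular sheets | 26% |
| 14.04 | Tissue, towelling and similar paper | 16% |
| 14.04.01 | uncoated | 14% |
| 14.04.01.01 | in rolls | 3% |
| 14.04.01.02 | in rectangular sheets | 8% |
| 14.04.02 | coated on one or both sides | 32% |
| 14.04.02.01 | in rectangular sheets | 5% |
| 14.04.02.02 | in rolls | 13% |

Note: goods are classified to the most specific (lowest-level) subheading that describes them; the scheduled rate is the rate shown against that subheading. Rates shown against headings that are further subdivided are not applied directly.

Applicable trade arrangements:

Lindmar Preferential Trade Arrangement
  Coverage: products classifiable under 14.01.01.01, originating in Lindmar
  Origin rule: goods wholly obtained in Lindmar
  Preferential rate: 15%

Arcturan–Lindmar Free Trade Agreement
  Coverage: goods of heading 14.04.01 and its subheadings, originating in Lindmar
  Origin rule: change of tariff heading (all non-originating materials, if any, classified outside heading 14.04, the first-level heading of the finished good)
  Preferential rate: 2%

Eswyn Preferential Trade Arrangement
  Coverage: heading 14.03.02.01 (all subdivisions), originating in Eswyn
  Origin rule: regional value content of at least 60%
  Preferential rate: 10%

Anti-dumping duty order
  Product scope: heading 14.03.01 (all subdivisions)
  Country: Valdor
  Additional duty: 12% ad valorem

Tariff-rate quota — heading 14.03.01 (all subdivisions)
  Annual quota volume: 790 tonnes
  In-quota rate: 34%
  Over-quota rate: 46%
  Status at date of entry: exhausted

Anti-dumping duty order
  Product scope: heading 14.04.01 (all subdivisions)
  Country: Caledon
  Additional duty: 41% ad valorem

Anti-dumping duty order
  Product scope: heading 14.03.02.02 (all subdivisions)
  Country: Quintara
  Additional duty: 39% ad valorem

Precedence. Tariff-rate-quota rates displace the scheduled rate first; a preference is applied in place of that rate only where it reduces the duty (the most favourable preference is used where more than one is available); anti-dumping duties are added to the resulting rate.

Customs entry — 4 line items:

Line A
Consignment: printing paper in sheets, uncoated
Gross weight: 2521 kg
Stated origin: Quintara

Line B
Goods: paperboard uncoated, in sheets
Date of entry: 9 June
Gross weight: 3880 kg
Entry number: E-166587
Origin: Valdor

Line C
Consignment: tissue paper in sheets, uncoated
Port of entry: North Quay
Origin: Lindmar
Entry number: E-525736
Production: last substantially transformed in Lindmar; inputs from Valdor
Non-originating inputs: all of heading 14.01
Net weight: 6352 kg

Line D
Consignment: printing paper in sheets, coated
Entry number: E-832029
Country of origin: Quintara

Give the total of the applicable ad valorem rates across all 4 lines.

Line A: printing paper → 14.03; uncoated → 14.03.02; in sheets → 14.03.02.02. Scheduled 26%. anti-dumping (Quintara, 14.03.02.02): +39%; total 26% + 39% = 65%. → 65%.
Line B: paperboard → 14.01; uncoated → 14.01.02; in sheets → 14.01.02.02. Scheduled 32%. No special measure applies. → 32%.
Line C: tissue paper → 14.04; uncoated → 14.04.01; in sheets → 14.04.01.02. Scheduled 8%. Lindmar agreement on 14.01.01.01: 14.04.01.02 not covered; Lindmar agreement on 14.04.01: CTH met → 2% available; preferential 2%. → 2%.
Line D: printing paper → 14.03; coated → 14.03.01; in sheets → 14.03.01.02. Scheduled 31%. quota on 14.03.01 exhausted → over-quota 46%. → 46%.
Sum: 65% + 32% + 2% + 46% = 145%.

145%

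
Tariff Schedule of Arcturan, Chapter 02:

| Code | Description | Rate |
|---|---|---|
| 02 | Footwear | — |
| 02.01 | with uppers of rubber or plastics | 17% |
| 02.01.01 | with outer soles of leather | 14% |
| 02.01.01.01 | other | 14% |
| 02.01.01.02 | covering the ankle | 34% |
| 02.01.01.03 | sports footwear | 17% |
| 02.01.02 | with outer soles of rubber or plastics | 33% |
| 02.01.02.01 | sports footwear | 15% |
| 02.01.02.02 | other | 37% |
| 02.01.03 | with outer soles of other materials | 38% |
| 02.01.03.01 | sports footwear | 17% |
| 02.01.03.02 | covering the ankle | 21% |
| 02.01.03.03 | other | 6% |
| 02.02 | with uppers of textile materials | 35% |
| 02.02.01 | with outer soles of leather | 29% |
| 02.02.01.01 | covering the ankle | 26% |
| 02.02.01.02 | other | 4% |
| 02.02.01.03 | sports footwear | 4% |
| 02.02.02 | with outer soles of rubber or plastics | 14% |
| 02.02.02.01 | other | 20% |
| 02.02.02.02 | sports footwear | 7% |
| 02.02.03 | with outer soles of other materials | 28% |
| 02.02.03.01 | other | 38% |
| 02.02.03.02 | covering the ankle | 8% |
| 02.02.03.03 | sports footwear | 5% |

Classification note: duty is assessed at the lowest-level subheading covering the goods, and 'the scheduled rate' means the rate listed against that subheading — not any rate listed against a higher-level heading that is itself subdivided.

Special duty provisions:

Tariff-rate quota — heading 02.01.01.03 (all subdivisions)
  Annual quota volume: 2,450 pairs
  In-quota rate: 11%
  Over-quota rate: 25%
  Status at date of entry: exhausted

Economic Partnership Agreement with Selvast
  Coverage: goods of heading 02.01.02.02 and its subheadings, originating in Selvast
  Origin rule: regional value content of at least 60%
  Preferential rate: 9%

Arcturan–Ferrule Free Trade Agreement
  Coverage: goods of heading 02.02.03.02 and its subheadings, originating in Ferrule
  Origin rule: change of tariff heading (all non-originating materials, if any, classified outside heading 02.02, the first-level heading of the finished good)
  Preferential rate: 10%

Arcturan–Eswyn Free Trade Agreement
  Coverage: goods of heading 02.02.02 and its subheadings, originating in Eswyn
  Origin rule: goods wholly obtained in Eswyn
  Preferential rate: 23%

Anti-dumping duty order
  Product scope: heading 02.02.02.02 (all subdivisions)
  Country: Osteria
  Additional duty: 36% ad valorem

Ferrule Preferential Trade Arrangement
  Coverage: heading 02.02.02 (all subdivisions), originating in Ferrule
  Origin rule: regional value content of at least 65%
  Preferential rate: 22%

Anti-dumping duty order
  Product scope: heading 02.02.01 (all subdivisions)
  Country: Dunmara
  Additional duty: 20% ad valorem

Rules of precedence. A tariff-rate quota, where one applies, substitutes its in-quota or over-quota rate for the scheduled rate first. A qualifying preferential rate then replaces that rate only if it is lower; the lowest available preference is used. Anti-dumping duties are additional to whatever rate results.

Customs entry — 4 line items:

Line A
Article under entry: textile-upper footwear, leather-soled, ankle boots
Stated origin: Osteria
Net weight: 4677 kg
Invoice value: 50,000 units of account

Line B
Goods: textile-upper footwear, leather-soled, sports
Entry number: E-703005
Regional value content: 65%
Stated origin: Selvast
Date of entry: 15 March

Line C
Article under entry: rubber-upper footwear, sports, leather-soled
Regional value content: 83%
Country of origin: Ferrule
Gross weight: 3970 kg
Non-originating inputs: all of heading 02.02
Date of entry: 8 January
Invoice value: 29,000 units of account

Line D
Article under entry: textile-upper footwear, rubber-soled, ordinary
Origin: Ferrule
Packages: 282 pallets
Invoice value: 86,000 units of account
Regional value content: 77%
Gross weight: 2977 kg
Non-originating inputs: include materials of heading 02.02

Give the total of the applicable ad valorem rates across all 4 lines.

Line A: textile-upper → 02.02; leather-soled → 02.02.01; ankle boots → 02.02.01.01. Scheduled 26%. No special measure applies. → 26%.
Line B: textile-upper → 02.02; leather-soled → 02.02.01; sports → 02.02.01.03. Scheduled 4%. Selvast agreement on 02.01.02.02: 02.02.01.03 not covered. → 4%.
Line C: rubber-upper → 02.01; leather-soled → 02.01.01; sports → 02.01.01.03. Scheduled 17%. quota on 02.01.01.03 exhausted → over-quota 25%; Ferrule agreement on 02.02.03.02: 02.01.01.03 not covered; Ferrule agreement on 02.02.02: 02.01.01.03 not covered. → 25%.
Line D: textile-upper → 02.02; rubber-soled → 02.02.02; ordinary → 02.02.02.01. Scheduled 20%. Ferrule agreement on 02.02.03.02: 02.02.02.01 not covered; Ferrule agreement on 02.02.02: RVC ≥ 65% → 22% available; preference 22% not lower than 20% → no reduction. → 20%.
Sum: 26% + 4% + 25% + 20% = 75%.

75%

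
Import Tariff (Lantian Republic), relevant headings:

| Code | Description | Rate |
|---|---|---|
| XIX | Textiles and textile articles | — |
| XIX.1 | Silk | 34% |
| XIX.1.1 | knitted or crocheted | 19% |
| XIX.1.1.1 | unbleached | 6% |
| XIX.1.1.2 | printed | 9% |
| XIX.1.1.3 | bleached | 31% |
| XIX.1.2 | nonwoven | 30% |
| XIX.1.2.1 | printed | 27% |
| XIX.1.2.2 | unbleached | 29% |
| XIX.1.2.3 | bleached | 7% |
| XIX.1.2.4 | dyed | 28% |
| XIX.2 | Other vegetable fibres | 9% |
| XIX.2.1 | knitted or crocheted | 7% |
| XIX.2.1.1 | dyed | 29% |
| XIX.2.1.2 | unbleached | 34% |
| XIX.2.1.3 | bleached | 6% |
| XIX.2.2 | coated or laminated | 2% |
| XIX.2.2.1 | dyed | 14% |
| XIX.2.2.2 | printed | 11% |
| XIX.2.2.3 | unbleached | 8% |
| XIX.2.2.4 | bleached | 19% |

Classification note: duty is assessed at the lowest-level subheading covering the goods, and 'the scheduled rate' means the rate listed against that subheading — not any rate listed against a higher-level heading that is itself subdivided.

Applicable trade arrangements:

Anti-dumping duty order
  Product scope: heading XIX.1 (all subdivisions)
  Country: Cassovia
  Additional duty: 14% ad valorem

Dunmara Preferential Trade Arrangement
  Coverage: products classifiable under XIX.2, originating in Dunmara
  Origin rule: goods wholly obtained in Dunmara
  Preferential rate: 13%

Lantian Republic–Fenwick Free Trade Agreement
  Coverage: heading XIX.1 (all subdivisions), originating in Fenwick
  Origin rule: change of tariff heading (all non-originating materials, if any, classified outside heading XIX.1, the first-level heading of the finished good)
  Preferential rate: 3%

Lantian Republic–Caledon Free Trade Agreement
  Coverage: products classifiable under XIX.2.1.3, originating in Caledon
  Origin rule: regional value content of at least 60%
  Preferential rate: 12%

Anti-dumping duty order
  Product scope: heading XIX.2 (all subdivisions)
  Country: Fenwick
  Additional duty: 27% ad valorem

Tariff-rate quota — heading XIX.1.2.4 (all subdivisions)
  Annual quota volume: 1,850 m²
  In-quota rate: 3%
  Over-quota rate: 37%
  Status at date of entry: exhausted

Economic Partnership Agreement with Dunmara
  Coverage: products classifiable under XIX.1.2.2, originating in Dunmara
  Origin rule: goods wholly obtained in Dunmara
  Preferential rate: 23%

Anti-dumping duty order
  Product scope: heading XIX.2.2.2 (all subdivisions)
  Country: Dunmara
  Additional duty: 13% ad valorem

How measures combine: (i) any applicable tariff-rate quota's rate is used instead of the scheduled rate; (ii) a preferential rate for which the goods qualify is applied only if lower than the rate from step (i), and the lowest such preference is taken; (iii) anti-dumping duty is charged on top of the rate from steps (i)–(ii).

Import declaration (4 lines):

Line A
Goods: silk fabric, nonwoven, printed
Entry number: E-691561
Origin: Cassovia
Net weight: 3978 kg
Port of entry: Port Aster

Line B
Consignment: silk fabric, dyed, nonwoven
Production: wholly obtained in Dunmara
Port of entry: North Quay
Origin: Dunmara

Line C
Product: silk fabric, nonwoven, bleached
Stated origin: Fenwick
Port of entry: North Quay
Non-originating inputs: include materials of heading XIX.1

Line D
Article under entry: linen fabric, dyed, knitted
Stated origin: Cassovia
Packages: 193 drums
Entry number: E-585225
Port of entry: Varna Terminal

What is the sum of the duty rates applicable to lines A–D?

114%

Line A: silk → XIX.1; nonwoven → XIX.1.2; printed → XIX.1.2.1. Scheduled 27%. anti-dumping (Cassovia, XIX.1): +14%; total 27% + 14% = 41%. → 41%.
Line B: silk → XIX.1; nonwoven → XIX.1.2; dyed → XIX.1.2.4. Scheduled 28%. quota on XIX.1.2.4 exhausted → over-quota 37%; Dunmara agreement on XIX.2: XIX.1.2.4 not covered; Dunmara agreement on XIX.1.2.2: XIX.1.2.4 not covered. → 37%.
Line C: silk → XIX.1; nonwoven → XIX.1.2; bleached → XIX.1.2.3. Scheduled 7%. Fenwick agreement on XIX.1: CTH not met. → 7%.
Line D: linen → XIX.2; knitted → XIX.2.1; dyed → XIX.2.1.1. Scheduled 29%. No special measure applies. → 29%.
Sum: 41% + 37% + 7% + 29% = 114%.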